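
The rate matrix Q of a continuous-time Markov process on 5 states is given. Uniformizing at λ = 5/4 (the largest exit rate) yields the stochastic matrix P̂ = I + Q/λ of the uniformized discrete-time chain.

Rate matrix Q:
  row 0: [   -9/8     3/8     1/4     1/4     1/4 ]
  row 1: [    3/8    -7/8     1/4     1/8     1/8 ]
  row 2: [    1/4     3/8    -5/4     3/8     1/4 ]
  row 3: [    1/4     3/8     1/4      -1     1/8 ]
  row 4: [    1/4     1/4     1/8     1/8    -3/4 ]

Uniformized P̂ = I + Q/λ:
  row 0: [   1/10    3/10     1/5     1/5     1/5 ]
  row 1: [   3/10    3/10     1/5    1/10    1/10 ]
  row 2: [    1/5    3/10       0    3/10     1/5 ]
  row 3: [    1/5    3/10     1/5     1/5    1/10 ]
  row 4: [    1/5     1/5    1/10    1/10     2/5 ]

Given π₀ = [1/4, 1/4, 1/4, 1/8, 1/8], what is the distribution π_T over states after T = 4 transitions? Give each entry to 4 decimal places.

t=0: π = [0.2500, 0.2500, 0.2500, 0.1250, 0.1250]
t=1: π = [0.2000, 0.2875, 0.1375, 0.1875, 0.1875]
t=2: π = [0.2088, 0.2813, 0.1538, 0.1663, 0.1900]
t=3: π = [0.2073, 0.2810, 0.1503, 0.1683, 0.1933]
t=4: π = [0.2074, 0.2807, 0.1506, 0.1676, 0.1937]

π = [0.2074, 0.2807, 0.1506, 0.1676, 0.1937]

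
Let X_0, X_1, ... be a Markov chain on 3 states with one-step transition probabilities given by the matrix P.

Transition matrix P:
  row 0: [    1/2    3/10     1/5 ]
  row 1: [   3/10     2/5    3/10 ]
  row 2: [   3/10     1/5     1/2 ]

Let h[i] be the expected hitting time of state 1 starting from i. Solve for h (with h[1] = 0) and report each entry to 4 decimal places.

h = [3.6842, 0.0000, 4.2105]

First-step conditioning: h[1] = 0; for i ≠ 1, h[i] = 1 + Σ_k P[i][k]·h[k].
  h[0] = 1 + 1/2·h[0] + 1/5·h[2]
  h[2] = 1 + 3/10·h[0] + 1/2·h[2]
Solving the 2×2 linear system over states ≠ 1 gives exactly h = [70/19, 0, 80/19] (h[1] = 0 is the target).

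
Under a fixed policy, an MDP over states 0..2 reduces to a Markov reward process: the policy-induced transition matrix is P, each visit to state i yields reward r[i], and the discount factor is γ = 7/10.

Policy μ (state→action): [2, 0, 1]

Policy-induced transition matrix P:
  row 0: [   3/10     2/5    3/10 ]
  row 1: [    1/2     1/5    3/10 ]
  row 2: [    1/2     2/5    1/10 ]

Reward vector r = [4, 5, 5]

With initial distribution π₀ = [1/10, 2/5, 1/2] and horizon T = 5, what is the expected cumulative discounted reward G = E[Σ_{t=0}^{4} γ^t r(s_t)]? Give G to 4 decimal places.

G = 12.9878

t=0: π = [0.1000, 0.4000, 0.5000], E[r] = 4.9000, γ^t·E[r] = 4.900000, running G = 4.900000
t=1: π = [0.4800, 0.3200, 0.2000], E[r] = 4.5200, γ^t·E[r] = 3.164000, running G = 8.064000
t=2: π = [0.4040, 0.3360, 0.2600], E[r] = 4.5960, γ^t·E[r] = 2.252040, running G = 10.316040
t=3: π = [0.4192, 0.3328, 0.2480], E[r] = 4.5808, γ^t·E[r] = 1.571214, running G = 11.887254
t=4: π = [0.4162, 0.3334, 0.2504], E[r] = 4.5838, γ^t·E[r] = 1.100580, running G = 12.987834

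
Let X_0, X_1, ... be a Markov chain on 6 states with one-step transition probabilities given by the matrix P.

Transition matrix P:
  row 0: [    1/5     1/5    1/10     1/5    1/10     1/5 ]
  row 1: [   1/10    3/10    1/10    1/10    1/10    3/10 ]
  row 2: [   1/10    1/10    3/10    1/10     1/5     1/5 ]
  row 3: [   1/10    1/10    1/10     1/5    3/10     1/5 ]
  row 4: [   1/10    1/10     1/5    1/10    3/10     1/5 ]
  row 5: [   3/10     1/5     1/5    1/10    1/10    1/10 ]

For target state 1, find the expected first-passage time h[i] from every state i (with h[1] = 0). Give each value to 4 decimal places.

First-step conditioning: h[1] = 0; for i ≠ 1, h[i] = 1 + Σ_k P[i][k]·h[k].
  h[0] = 1 + 1/5·h[0] + 1/10·h[2] + 1/5·h[3] + 1/10·h[4] + 1/5·h[5]
  h[2] = 1 + 1/10·h[0] + 3/10·h[2] + 1/10·h[3] + 1/5·h[4] + 1/5·h[5]
  h[3] = 1 + 1/10·h[0] + 1/10·h[2] + 1/5·h[3] + 3/10·h[4] + 1/5·h[5]
  h[4] = 1 + 1/10·h[0] + 1/5·h[2] + 1/10·h[3] + 3/10·h[4] + 1/5·h[5]
  h[5] = 1 + 3/10·h[0] + 1/5·h[2] + 1/10·h[3] + 1/10·h[4] + 1/10·h[5]
Solving the 5×5 linear system over states ≠ 1 gives exactly h = [20/3, 0, 15/2, 15/2, 15/2, 20/3] (h[1] = 0 is the target).

h = [6.6667, 0.0000, 7.5000, 7.5000, 7.5000, 6.6667]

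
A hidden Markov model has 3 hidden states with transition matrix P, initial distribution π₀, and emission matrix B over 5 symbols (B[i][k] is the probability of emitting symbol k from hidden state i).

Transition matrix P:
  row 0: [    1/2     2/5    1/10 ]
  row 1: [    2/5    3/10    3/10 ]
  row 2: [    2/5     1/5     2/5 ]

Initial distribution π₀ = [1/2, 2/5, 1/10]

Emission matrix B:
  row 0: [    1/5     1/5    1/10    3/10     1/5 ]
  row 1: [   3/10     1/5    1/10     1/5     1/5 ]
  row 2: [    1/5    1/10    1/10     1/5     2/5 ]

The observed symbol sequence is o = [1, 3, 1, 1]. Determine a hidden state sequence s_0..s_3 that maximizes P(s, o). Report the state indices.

path = [0, 0, 0, 0]

t=0: δ = [1.000e-01, 8.000e-02, 1.000e-02]  (obs o_0=1)
t=1: δ = [1.500e-02, 8.000e-03, 4.800e-03]  ψ = [0, 0, 1]  (obs o_1=3)
t=2: δ = [1.500e-03, 1.200e-03, 2.400e-04]  ψ = [0, 0, 1]  (obs o_2=1)
t=3: δ = [1.500e-04, 1.200e-04, 3.600e-05]  ψ = [0, 0, 1]  (obs o_3=1)
backtrack: best end state = 0; path = [0, 0, 0, 0]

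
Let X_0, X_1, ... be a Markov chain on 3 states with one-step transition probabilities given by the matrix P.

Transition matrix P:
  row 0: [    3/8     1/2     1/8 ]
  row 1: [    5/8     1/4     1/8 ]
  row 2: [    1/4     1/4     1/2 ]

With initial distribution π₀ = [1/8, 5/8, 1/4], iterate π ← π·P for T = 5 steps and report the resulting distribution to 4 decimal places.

t=0: π = [0.1250, 0.6250, 0.2500]
t=1: π = [0.5000, 0.2813, 0.2188]
t=2: π = [0.4180, 0.3750, 0.2070]
t=3: π = [0.4429, 0.3545, 0.2026]
t=4: π = [0.4383, 0.3607, 0.2010]
t=5: π = [0.4401, 0.3596, 0.2004]

π = [0.4401, 0.3596, 0.2004]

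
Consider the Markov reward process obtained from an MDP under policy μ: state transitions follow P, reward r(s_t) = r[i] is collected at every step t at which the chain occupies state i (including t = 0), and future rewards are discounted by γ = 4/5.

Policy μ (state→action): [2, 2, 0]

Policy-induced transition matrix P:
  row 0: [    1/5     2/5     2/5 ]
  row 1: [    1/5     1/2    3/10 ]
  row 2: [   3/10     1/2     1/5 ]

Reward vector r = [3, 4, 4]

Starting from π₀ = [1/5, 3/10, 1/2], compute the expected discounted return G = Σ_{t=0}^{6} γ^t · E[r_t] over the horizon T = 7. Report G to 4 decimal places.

G = 14.9136

t=0: π = [0.2000, 0.3000, 0.5000], E[r] = 3.8000, γ^t·E[r] = 3.800000, running G = 3.800000
t=1: π = [0.2500, 0.4800, 0.2700], E[r] = 3.7500, γ^t·E[r] = 3.000000, running G = 6.800000
t=2: π = [0.2270, 0.4750, 0.2980], E[r] = 3.7730, γ^t·E[r] = 2.414720, running G = 9.214720
t=3: π = [0.2298, 0.4773, 0.2929], E[r] = 3.7702, γ^t·E[r] = 1.930342, running G = 11.145062
t=4: π = [0.2293, 0.4770, 0.2937], E[r] = 3.7707, γ^t·E[r] = 1.544483, running G = 12.689545
t=5: π = [0.2294, 0.4771, 0.2936], E[r] = 3.7706, γ^t·E[r] = 1.235560, running G = 13.925106
t=6: π = [0.2294, 0.4771, 0.2936], E[r] = 3.7706, γ^t·E[r] = 0.988452, running G = 14.913557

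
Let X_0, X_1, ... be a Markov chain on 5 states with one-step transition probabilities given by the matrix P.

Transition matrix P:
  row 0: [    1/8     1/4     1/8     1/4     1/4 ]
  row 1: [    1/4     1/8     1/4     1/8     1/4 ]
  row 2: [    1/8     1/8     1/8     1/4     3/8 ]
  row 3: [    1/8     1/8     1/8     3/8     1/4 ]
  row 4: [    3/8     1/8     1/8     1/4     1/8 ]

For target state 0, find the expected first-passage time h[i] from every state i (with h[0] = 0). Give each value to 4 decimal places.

h = [0.0000, 4.3557, 4.8590, 4.9978, 3.8872]

First-step conditioning: h[0] = 0; for i ≠ 0, h[i] = 1 + Σ_k P[i][k]·h[k].
  h[1] = 1 + 1/8·h[1] + 1/4·h[2] + 1/8·h[3] + 1/4·h[4]
  h[2] = 1 + 1/8·h[1] + 1/8·h[2] + 1/4·h[3] + 3/8·h[4]
  h[3] = 1 + 1/8·h[1] + 1/8·h[2] + 3/8·h[3] + 1/4·h[4]
  h[4] = 1 + 1/8·h[1] + 1/8·h[2] + 1/4·h[3] + 1/8·h[4]
Solving the 4×4 linear system over states ≠ 0 gives exactly h = [0, 2008/461, 2240/461, 2304/461, 1792/461] (h[0] = 0 is the target).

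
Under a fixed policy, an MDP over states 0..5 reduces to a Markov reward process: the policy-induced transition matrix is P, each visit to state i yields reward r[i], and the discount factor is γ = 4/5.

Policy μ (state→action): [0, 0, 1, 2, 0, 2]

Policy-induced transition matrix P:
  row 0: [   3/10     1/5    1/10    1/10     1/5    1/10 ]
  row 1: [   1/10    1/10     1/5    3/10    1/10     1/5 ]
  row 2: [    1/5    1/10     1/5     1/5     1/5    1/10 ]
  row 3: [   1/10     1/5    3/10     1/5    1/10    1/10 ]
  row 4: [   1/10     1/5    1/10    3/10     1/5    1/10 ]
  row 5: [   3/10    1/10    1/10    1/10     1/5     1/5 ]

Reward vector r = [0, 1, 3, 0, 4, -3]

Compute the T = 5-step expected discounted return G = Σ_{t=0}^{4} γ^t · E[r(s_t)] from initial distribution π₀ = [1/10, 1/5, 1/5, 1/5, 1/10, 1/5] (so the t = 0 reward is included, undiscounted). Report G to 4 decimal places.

t=0: π = [0.1000, 0.2000, 0.2000, 0.2000, 0.1000, 0.2000], E[r] = 0.6000, γ^t·E[r] = 0.600000, running G = 0.600000
t=1: π = [0.1800, 0.1400, 0.1800, 0.2000, 0.1600, 0.1400], E[r] = 0.9000, γ^t·E[r] = 0.720000, running G = 1.320000
t=2: π = [0.1820, 0.1540, 0.1720, 0.1980, 0.1660, 0.1280], E[r] = 0.9500, γ^t·E[r] = 0.608000, running G = 1.928000
t=3: π = [0.1792, 0.1546, 0.1722, 0.2010, 0.1648, 0.1282], E[r] = 0.9458, γ^t·E[r] = 0.484250, running G = 2.412250
t=4: π = [0.1787, 0.1545, 0.1729, 0.2012, 0.1644, 0.1283], E[r] = 0.9461, γ^t·E[r] = 0.387506, running G = 2.799756

G = 2.7998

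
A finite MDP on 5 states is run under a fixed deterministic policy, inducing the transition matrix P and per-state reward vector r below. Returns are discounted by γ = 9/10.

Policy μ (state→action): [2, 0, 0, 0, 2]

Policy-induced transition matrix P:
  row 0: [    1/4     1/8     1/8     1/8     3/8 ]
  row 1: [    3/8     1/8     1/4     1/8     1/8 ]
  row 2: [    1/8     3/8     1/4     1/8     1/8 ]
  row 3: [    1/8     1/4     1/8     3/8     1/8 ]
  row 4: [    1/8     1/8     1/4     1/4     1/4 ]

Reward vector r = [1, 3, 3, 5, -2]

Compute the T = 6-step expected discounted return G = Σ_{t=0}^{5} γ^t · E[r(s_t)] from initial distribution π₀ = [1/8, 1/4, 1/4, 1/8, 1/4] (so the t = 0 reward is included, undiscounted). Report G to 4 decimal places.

G = 9.1376

t=0: π = [0.1250, 0.2500, 0.2500, 0.1250, 0.2500], E[r] = 1.7500, γ^t·E[r] = 1.750000, running G = 1.750000
t=1: π = [0.2031, 0.2031, 0.2188, 0.1875, 0.1875], E[r] = 2.0313, γ^t·E[r] = 1.828125, running G = 3.578125
t=2: π = [0.2012, 0.2031, 0.2012, 0.1953, 0.1992], E[r] = 1.9922, γ^t·E[r] = 1.613672, running G = 5.191797
t=3: π = [0.2009, 0.1997, 0.2004, 0.1987, 0.2002], E[r] = 1.9946, γ^t·E[r] = 1.454084, running G = 6.645881
t=4: π = [0.2000, 0.2000, 0.2000, 0.1997, 0.2003], E[r] = 1.9980, γ^t·E[r] = 1.310919, running G = 7.956800
t=5: π = [0.2000, 0.2000, 0.2000, 0.2000, 0.2000], E[r] = 1.9997, γ^t·E[r] = 1.180813, running G = 9.137613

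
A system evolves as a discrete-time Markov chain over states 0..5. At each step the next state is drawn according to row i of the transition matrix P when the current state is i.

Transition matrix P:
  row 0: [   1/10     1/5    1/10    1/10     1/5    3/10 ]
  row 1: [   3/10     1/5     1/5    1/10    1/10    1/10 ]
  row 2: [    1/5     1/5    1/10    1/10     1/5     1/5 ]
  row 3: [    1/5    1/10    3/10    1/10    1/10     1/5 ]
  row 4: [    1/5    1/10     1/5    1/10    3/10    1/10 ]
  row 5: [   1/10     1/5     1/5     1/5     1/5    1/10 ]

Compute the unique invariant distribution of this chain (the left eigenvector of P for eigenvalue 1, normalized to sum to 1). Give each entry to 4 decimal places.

Balance equations π_j = Σ_i π_i·P[i][j]:
  π_0 = 1/10·π_0 + 3/10·π_1 + 1/5·π_2 + 1/5·π_3 + 1/5·π_4 + 1/10·π_5
  π_1 = 1/5·π_0 + 1/5·π_1 + 1/5·π_2 + 1/10·π_3 + 1/10·π_4 + 1/5·π_5
  π_2 = 1/10·π_0 + 1/5·π_1 + 1/10·π_2 + 3/10·π_3 + 1/5·π_4 + 1/5·π_5
  π_3 = 1/10·π_0 + 1/10·π_1 + 1/10·π_2 + 1/10·π_3 + 1/10·π_4 + 1/5·π_5
  π_4 = 1/5·π_0 + 1/10·π_1 + 1/5·π_2 + 1/10·π_3 + 3/10·π_4 + 1/5·π_5
  normalize: π_0 + π_1 + π_2 + π_3 + π_4 + π_5 = 1
Solving the linear system gives exactly π = [19745/108401, 18352/108401, 19063/108401, 12636/108401, 20646/108401, 17959/108401].

π = [0.1821, 0.1693, 0.1759, 0.1166, 0.1905, 0.1657]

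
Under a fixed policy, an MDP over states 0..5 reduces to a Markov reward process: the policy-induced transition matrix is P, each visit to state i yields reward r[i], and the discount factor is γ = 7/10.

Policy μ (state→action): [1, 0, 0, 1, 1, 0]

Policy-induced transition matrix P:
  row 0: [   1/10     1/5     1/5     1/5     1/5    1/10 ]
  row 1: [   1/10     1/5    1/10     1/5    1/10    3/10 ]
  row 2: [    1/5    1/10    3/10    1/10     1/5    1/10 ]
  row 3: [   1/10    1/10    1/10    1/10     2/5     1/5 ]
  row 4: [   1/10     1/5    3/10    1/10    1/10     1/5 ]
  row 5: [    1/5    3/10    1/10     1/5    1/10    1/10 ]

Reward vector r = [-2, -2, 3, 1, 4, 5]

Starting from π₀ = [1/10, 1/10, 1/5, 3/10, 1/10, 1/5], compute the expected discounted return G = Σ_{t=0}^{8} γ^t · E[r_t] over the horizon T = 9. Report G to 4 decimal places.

G = 5.5316

t=0: π = [0.1000, 0.1000, 0.2000, 0.3000, 0.1000, 0.2000], E[r] = 1.9000, γ^t·E[r] = 1.900000, running G = 1.900000
t=1: π = [0.1400, 0.1700, 0.1700, 0.1400, 0.2200, 0.1600], E[r] = 1.7100, γ^t·E[r] = 1.197000, running G = 3.097000
t=2: π = [0.1330, 0.1850, 0.1920, 0.1470, 0.1730, 0.1700], E[r] = 1.6290, γ^t·E[r] = 0.798210, running G = 3.895210
t=3: π = [0.1362, 0.1831, 0.1863, 0.1488, 0.1766, 0.1690], E[r] = 1.6205, γ^t·E[r] = 0.555832, running G = 4.451042
t=4: π = [0.1355, 0.1834, 0.1862, 0.1488, 0.1769, 0.1692], E[r] = 1.6230, γ^t·E[r] = 0.389670, running G = 4.840712
t=5: π = [0.1355, 0.1834, 0.1862, 0.1488, 0.1768, 0.1693], E[r] = 1.6230, γ^t·E[r] = 0.272771, running G = 5.113483
t=6: π = [0.1355, 0.1834, 0.1862, 0.1488, 0.1768, 0.1692], E[r] = 1.6228, γ^t·E[r] = 0.190923, running G = 5.304406
t=7: π = [0.1355, 0.1834, 0.1861, 0.1488, 0.1768, 0.1692], E[r] = 1.6228, γ^t·E[r] = 0.133647, running G = 5.438053
t=8: π = [0.1355, 0.1834, 0.1861, 0.1488, 0.1768, 0.1692], E[r] = 1.6228, γ^t·E[r] = 0.093553, running G = 5.531606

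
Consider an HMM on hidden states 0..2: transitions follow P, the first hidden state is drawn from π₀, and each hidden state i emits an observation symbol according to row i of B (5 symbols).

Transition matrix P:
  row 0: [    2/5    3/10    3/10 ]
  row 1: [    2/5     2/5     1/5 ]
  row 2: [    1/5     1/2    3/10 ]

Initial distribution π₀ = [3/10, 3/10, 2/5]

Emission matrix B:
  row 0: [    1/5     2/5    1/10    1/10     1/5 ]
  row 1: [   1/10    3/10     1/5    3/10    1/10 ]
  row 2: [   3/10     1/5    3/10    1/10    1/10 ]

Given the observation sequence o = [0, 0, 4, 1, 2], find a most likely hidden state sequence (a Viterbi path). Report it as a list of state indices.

t=0: δ = [6.000e-02, 3.000e-02, 1.200e-01]  (obs o_0=0)
t=1: δ = [4.800e-03, 6.000e-03, 1.080e-02]  ψ = [0, 2, 2]  (obs o_1=0)
t=2: δ = [4.800e-04, 5.400e-04, 3.240e-04]  ψ = [1, 2, 2]  (obs o_2=4)
t=3: δ = [8.640e-05, 6.480e-05, 2.880e-05]  ψ = [1, 1, 0]  (obs o_3=1)
t=4: δ = [3.456e-06, 5.184e-06, 7.776e-06]  ψ = [0, 0, 0]  (obs o_4=2)
backtrack: best end state = 2; path = [2, 2, 1, 0, 2]

path = [2, 2, 1, 0, 2]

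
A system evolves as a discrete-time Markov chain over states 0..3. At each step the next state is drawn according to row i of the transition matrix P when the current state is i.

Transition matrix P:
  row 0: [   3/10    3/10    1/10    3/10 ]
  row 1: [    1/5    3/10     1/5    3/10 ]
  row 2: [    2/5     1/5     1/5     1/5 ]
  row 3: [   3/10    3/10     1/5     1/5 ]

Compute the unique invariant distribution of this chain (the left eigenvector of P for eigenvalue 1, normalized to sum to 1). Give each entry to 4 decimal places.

Balance equations π_j = Σ_i π_i·P[i][j]:
  π_0 = 3/10·π_0 + 1/5·π_1 + 2/5·π_2 + 3/10·π_3
  π_1 = 3/10·π_0 + 3/10·π_1 + 1/5·π_2 + 3/10·π_3
  π_2 = 1/10·π_0 + 1/5·π_1 + 1/5·π_2 + 1/5·π_3
  normalize: π_0 + π_1 + π_2 + π_3 = 1
Solving the linear system gives exactly π = [292/1011, 286/1011, 173/1011, 260/1011].

π = [0.2888, 0.2829, 0.1711, 0.2572]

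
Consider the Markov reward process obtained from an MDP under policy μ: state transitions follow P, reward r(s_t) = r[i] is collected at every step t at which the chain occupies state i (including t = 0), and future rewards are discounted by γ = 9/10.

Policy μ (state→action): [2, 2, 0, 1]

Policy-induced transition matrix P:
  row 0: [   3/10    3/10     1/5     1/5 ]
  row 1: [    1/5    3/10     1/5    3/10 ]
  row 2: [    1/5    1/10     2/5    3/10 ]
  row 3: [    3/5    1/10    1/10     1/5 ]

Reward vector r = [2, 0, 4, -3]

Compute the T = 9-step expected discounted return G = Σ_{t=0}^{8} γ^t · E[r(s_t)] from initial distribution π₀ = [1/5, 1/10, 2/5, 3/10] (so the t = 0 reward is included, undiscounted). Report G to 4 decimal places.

G = 5.3948

t=0: π = [0.2000, 0.1000, 0.4000, 0.3000], E[r] = 1.1000, γ^t·E[r] = 1.100000, running G = 1.100000
t=1: π = [0.3400, 0.1600, 0.2500, 0.2500], E[r] = 0.9300, γ^t·E[r] = 0.837000, running G = 1.937000
t=2: π = [0.3340, 0.2000, 0.2250, 0.2410], E[r] = 0.8450, γ^t·E[r] = 0.684450, running G = 2.621450
t=3: π = [0.3298, 0.2068, 0.2209, 0.2425], E[r] = 0.8157, γ^t·E[r] = 0.594645, running G = 3.216095
t=4: π = [0.3300, 0.2073, 0.2199, 0.2428], E[r] = 0.8114, γ^t·E[r] = 0.532340, running G = 3.748435
t=5: π = [0.3301, 0.2075, 0.2197, 0.2427], E[r] = 0.8109, γ^t·E[r] = 0.478812, running G = 4.227248
t=6: π = [0.3301, 0.2075, 0.2197, 0.2427], E[r] = 0.8107, γ^t·E[r] = 0.430854, running G = 4.658101
t=7: π = [0.3301, 0.2075, 0.2197, 0.2427], E[r] = 0.8107, γ^t·E[r] = 0.387749, running G = 5.045851
t=8: π = [0.3301, 0.2075, 0.2197, 0.2427], E[r] = 0.8107, γ^t·E[r] = 0.348972, running G = 5.394822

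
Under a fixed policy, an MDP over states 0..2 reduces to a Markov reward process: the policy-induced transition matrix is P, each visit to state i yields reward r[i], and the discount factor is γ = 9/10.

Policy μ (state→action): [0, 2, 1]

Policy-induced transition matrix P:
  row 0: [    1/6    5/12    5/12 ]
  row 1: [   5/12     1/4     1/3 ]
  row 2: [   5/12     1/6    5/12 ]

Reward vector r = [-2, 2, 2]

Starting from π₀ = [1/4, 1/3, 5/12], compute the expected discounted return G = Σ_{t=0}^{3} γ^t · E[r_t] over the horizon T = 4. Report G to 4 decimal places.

t=0: π = [0.2500, 0.3333, 0.4167], E[r] = 1.0000, γ^t·E[r] = 1.000000, running G = 1.000000
t=1: π = [0.3542, 0.2569, 0.3889], E[r] = 0.5833, γ^t·E[r] = 0.525000, running G = 1.525000
t=2: π = [0.3281, 0.2766, 0.3953], E[r] = 0.6875, γ^t·E[r] = 0.556875, running G = 2.081875
t=3: π = [0.3346, 0.2717, 0.3936], E[r] = 0.6615, γ^t·E[r] = 0.482203, running G = 2.564078

G = 2.5641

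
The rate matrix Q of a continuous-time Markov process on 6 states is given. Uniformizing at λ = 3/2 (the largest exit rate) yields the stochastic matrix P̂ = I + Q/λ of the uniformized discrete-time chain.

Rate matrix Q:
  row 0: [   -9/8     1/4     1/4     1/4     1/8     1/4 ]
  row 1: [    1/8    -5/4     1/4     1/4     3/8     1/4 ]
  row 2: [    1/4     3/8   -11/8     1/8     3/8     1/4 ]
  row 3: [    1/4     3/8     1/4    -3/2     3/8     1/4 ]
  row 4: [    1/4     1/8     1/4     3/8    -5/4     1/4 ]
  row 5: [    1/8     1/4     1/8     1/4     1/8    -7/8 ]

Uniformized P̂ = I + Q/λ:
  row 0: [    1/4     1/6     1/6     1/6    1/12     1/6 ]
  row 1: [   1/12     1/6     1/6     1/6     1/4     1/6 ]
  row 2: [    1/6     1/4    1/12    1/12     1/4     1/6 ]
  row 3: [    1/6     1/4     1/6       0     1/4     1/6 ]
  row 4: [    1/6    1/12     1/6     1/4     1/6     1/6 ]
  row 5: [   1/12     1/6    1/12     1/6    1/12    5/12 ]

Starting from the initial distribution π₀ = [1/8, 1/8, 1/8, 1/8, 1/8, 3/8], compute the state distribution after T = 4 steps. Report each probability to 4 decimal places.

t=0: π = [0.1250, 0.1250, 0.1250, 0.1250, 0.1250, 0.3750]
t=1: π = [0.1354, 0.1771, 0.1250, 0.1458, 0.1563, 0.2604]
t=2: π = [0.1415, 0.1762, 0.1345, 0.1450, 0.1710, 0.2318]
t=3: π = [0.1445, 0.1757, 0.1361, 0.1455, 0.1735, 0.2246]
t=4: π = [0.1453, 0.1757, 0.1366, 0.1455, 0.1740, 0.2228]

π = [0.1453, 0.1757, 0.1366, 0.1455, 0.1740, 0.2228]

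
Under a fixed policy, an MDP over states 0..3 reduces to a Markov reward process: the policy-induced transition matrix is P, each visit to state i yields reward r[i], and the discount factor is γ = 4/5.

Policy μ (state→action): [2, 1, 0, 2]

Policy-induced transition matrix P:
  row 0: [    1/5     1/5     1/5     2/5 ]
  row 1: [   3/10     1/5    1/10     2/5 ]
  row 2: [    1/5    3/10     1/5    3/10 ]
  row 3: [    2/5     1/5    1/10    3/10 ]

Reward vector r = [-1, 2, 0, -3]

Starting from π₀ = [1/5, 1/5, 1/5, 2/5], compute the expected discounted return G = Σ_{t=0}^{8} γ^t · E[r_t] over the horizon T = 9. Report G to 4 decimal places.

t=0: π = [0.2000, 0.2000, 0.2000, 0.4000], E[r] = -1.0000, γ^t·E[r] = -1.000000, running G = -1.000000
t=1: π = [0.3000, 0.2200, 0.1400, 0.3400], E[r] = -0.8800, γ^t·E[r] = -0.704000, running G = -1.704000
t=2: π = [0.2900, 0.2140, 0.1440, 0.3520], E[r] = -0.9180, γ^t·E[r] = -0.587520, running G = -2.291520
t=3: π = [0.2918, 0.2144, 0.1434, 0.3504], E[r] = -0.9142, γ^t·E[r] = -0.468070, running G = -2.759590
t=4: π = [0.2915, 0.2143, 0.1435, 0.3506], E[r] = -0.9147, γ^t·E[r] = -0.374661, running G = -3.134252
t=5: π = [0.2916, 0.2144, 0.1435, 0.3506], E[r] = -0.9146, γ^t·E[r] = -0.299700, running G = -3.433952
t=6: π = [0.2916, 0.2144, 0.1435, 0.3506], E[r] = -0.9146, γ^t·E[r] = -0.239763, running G = -3.673715
t=7: π = [0.2916, 0.2144, 0.1435, 0.3506], E[r] = -0.9146, γ^t·E[r] = -0.191810, running G = -3.865525
t=8: π = [0.2916, 0.2144, 0.1435, 0.3506], E[r] = -0.9146, γ^t·E[r] = -0.153448, running G = -4.018974

G = -4.0190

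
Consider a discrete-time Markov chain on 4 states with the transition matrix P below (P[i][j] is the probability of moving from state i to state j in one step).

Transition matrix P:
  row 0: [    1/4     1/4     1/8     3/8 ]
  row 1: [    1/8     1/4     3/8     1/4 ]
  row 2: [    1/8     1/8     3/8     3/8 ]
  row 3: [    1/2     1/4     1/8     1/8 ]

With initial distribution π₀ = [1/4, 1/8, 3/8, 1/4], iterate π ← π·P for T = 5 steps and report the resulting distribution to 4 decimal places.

π = [0.2619, 0.2200, 0.2400, 0.2780]

t=0: π = [0.2500, 0.1250, 0.3750, 0.2500]
t=1: π = [0.2500, 0.2031, 0.2500, 0.2969]
t=2: π = [0.2676, 0.2188, 0.2383, 0.2754]
t=3: π = [0.2617, 0.2202, 0.2393, 0.2788]
t=4: π = [0.2623, 0.2201, 0.2399, 0.2778]
t=5: π = [0.2619, 0.2200, 0.2400, 0.2780]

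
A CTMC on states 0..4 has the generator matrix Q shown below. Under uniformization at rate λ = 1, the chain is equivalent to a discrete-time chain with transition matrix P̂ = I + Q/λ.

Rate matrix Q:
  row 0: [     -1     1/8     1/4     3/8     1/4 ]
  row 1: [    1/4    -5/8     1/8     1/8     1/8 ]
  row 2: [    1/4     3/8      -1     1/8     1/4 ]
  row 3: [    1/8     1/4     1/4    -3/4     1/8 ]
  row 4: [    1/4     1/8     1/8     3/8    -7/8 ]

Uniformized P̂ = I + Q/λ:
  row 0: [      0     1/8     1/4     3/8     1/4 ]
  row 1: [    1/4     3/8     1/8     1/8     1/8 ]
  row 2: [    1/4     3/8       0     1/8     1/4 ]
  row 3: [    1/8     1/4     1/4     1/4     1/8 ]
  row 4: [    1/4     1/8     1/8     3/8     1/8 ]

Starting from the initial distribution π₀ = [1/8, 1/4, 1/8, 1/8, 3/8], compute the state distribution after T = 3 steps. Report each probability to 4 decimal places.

t=0: π = [0.1250, 0.2500, 0.1250, 0.1250, 0.3750]
t=1: π = [0.2031, 0.2344, 0.1406, 0.2656, 0.1563]
t=2: π = [0.1660, 0.2520, 0.1660, 0.2480, 0.1680]
t=3: π = [0.1775, 0.2605, 0.1560, 0.2395, 0.1665]

π = [0.1775, 0.2605, 0.1560, 0.2395, 0.1665]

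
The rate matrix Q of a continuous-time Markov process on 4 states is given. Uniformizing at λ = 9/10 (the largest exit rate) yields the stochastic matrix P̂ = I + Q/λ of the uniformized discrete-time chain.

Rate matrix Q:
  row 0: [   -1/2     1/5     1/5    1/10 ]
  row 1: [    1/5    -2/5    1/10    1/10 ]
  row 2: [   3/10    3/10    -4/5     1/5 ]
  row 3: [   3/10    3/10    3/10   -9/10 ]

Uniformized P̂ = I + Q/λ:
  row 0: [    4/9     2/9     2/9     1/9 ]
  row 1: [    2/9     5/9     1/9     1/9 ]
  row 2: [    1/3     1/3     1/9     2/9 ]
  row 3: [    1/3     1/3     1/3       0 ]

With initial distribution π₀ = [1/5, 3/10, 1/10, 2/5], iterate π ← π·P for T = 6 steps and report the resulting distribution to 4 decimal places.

π = [0.3273, 0.3818, 0.1735, 0.1174]

t=0: π = [0.2000, 0.3000, 0.1000, 0.4000]
t=1: π = [0.3222, 0.3778, 0.2222, 0.0778]
t=2: π = [0.3272, 0.3815, 0.1642, 0.1272]
t=3: π = [0.3273, 0.3818, 0.1757, 0.1152]
t=4: π = [0.3273, 0.3818, 0.1731, 0.1178]
t=5: π = [0.3273, 0.3818, 0.1737, 0.1173]
t=6: π = [0.3273, 0.3818, 0.1735, 0.1174]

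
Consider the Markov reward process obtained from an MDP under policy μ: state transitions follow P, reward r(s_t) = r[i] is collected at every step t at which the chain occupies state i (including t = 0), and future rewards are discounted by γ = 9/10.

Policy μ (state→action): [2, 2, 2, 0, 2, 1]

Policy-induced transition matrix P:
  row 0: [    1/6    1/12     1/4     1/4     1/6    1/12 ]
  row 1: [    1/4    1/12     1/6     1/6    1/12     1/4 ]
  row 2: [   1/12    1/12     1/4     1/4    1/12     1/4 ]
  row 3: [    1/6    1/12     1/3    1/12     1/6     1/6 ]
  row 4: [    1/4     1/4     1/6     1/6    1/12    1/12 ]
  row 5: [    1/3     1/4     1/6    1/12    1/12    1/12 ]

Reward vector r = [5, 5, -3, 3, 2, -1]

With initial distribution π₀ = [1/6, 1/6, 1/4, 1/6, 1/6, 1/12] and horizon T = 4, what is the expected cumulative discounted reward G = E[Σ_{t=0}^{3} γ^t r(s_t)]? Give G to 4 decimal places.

G = 5.3238

t=0: π = [0.1667, 0.1667, 0.2500, 0.1667, 0.1667, 0.0833], E[r] = 1.6667, γ^t·E[r] = 1.666667, running G = 1.666667
t=1: π = [0.1875, 0.1250, 0.2292, 0.1806, 0.1111, 0.1667], E[r] = 1.4722, γ^t·E[r] = 1.325000, running G = 2.991667
t=2: π = [0.1950, 0.1296, 0.2315, 0.1725, 0.1140, 0.1574], E[r] = 1.5168, γ^t·E[r] = 1.228594, running G = 4.220260
t=3: π = [0.1939, 0.1286, 0.2310, 0.1747, 0.1140, 0.1579], E[r] = 1.5137, γ^t·E[r] = 1.103520, running G = 5.323780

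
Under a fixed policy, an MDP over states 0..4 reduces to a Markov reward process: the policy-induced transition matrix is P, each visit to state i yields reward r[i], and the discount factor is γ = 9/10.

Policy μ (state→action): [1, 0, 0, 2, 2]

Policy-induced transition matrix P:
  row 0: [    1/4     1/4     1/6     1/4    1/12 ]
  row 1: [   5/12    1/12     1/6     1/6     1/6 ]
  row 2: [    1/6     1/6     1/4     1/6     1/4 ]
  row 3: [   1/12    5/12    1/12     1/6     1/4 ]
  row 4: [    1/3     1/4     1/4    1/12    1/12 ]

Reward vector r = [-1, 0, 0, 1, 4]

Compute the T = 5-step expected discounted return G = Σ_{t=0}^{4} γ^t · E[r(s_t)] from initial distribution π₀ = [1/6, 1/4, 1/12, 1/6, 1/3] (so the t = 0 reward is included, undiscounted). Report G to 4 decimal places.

t=0: π = [0.1667, 0.2500, 0.0833, 0.1667, 0.3333], E[r] = 1.3333, γ^t·E[r] = 1.333333, running G = 1.333333
t=1: π = [0.2847, 0.2292, 0.1875, 0.1528, 0.1458], E[r] = 0.4514, γ^t·E[r] = 0.406250, running G = 1.739583
t=2: π = [0.2593, 0.2216, 0.1817, 0.1782, 0.1591], E[r] = 0.5556, γ^t·E[r] = 0.450000, running G = 2.189583
t=3: π = [0.2554, 0.2276, 0.1802, 0.1750, 0.1618], E[r] = 0.5668, γ^t·E[r] = 0.413227, running G = 2.602810
t=4: π = [0.2572, 0.2262, 0.1806, 0.1745, 0.1615], E[r] = 0.5633, γ^t·E[r] = 0.369552, running G = 2.972362

G = 2.9724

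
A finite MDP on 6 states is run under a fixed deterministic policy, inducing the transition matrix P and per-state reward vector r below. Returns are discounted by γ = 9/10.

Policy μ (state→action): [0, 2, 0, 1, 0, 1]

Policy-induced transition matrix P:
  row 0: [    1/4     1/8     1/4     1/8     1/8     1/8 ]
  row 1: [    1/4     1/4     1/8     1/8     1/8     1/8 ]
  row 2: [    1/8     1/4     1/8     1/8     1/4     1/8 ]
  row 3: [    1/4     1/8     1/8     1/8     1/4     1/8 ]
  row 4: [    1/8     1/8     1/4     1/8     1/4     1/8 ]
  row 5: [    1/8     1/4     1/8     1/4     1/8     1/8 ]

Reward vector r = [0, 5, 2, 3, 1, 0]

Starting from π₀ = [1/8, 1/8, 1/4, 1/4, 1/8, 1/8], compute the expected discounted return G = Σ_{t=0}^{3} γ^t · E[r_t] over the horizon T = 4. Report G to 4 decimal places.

t=0: π = [0.1250, 0.1250, 0.2500, 0.2500, 0.1250, 0.1250], E[r] = 2.0000, γ^t·E[r] = 2.000000, running G = 2.000000
t=1: π = [0.1875, 0.1875, 0.1563, 0.1406, 0.2031, 0.1250], E[r] = 1.8750, γ^t·E[r] = 1.687500, running G = 3.687500
t=2: π = [0.1895, 0.1836, 0.1738, 0.1406, 0.1875, 0.1250], E[r] = 1.8750, γ^t·E[r] = 1.518750, running G = 5.206250
t=3: π = [0.1892, 0.1853, 0.1721, 0.1406, 0.1877, 0.1250], E[r] = 1.8804, γ^t·E[r] = 1.370791, running G = 6.577041

G = 6.5770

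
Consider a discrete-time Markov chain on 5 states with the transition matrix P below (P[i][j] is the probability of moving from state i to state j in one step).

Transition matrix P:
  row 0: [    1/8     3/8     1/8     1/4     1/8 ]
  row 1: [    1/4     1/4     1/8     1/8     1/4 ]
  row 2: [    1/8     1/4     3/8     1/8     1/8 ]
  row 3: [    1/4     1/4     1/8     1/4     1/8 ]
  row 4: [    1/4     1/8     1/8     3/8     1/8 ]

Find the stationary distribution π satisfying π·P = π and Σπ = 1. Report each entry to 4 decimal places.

π = [0.2037, 0.2558, 0.1667, 0.2168, 0.1570]

Balance equations π_j = Σ_i π_i·P[i][j]:
  π_0 = 1/8·π_0 + 1/4·π_1 + 1/8·π_2 + 1/4·π_3 + 1/4·π_4
  π_1 = 3/8·π_0 + 1/4·π_1 + 1/4·π_2 + 1/4·π_3 + 1/8·π_4
  π_2 = 1/8·π_0 + 1/8·π_1 + 3/8·π_2 + 1/8·π_3 + 1/8·π_4
  π_3 = 1/4·π_0 + 1/8·π_1 + 1/8·π_2 + 1/4·π_3 + 3/8·π_4
  normalize: π_0 + π_1 + π_2 + π_3 + π_4 = 1
Solving the linear system gives exactly π = [11/54, 449/1755, 1/6, 761/3510, 551/3510].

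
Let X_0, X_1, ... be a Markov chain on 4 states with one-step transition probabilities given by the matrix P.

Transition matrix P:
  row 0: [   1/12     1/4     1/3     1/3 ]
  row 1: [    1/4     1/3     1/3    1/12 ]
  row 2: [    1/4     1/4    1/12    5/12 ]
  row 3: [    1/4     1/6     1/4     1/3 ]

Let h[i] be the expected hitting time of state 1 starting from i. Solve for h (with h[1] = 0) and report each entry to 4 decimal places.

h = [4.5344, 0.0000, 4.5595, 4.9102]

First-step conditioning: h[1] = 0; for i ≠ 1, h[i] = 1 + Σ_k P[i][k]·h[k].
  h[0] = 1 + 1/12·h[0] + 1/3·h[2] + 1/3·h[3]
  h[2] = 1 + 1/4·h[0] + 1/12·h[2] + 5/12·h[3]
  h[3] = 1 + 1/4·h[0] + 1/4·h[2] + 1/3·h[3]
Solving the 3×3 linear system over states ≠ 1 gives exactly h = [2172/479, 0, 2184/479, 2352/479] (h[1] = 0 is the target).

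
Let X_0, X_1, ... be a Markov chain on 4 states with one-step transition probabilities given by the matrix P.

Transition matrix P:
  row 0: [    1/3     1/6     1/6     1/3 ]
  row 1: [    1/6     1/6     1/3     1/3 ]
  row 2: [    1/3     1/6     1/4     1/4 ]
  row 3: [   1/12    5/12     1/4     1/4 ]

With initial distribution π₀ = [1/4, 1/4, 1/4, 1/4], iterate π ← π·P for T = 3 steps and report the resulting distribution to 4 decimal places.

π = [0.2214, 0.2387, 0.2514, 0.2885]

t=0: π = [0.2500, 0.2500, 0.2500, 0.2500]
t=1: π = [0.2292, 0.2292, 0.2500, 0.2917]
t=2: π = [0.2222, 0.2396, 0.2500, 0.2882]
t=3: π = [0.2214, 0.2387, 0.2514, 0.2885]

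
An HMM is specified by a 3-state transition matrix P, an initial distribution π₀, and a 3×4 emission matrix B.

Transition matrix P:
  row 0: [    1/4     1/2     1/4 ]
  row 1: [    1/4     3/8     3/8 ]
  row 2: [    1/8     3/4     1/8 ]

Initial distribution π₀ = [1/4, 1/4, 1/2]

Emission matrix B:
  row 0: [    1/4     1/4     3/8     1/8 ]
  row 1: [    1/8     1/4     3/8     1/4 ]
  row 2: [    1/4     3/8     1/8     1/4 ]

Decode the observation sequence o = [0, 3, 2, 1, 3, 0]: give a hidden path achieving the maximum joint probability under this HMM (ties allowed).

t=0: δ = [6.250e-02, 3.125e-02, 1.250e-01]  (obs o_0=0)
t=1: δ = [1.953e-03, 2.344e-02, 3.906e-03]  ψ = [0, 2, 0]  (obs o_1=3)
t=2: δ = [2.197e-03, 3.296e-03, 1.099e-03]  ψ = [1, 1, 1]  (obs o_2=2)
t=3: δ = [2.060e-04, 3.090e-04, 4.635e-04]  ψ = [1, 1, 1]  (obs o_3=1)
t=4: δ = [9.656e-06, 8.690e-05, 2.897e-05]  ψ = [1, 2, 1]  (obs o_4=3)
t=5: δ = [5.431e-06, 4.074e-06, 8.147e-06]  ψ = [1, 1, 1]  (obs o_5=0)
backtrack: best end state = 2; path = [2, 1, 1, 2, 1, 2]

path = [2, 1, 1, 2, 1, 2]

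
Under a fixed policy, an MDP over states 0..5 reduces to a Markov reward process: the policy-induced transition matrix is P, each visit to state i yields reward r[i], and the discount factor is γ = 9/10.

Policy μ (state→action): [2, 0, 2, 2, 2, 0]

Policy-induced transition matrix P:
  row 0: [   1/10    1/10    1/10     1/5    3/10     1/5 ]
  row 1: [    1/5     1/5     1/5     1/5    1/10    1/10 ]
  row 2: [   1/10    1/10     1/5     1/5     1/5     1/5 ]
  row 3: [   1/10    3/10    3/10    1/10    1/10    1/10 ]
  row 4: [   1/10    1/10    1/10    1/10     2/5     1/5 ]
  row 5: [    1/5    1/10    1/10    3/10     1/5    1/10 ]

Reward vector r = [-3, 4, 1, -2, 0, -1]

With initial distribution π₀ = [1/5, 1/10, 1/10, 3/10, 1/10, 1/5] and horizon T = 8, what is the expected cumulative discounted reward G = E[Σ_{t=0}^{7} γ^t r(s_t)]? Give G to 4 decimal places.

t=0: π = [0.2000, 0.1000, 0.1000, 0.3000, 0.1000, 0.2000], E[r] = -0.9000, γ^t·E[r] = -0.900000, running G = -0.900000
t=1: π = [0.1300, 0.1700, 0.1800, 0.1800, 0.2000, 0.1400], E[r] = -0.0300, γ^t·E[r] = -0.027000, running G = -0.927000
t=2: π = [0.1310, 0.1530, 0.1710, 0.1760, 0.2180, 0.1510], E[r] = -0.1130, γ^t·E[r] = -0.091530, running G = -1.018530
t=3: π = [0.1304, 0.1505, 0.1676, 0.1757, 0.2238, 0.1520], E[r] = -0.1250, γ^t·E[r] = -0.091125, running G = -1.109655
t=4: π = [0.1303, 0.1502, 0.1670, 0.1753, 0.2252, 0.1522], E[r] = -0.1257, γ^t·E[r] = -0.082485, running G = -1.192140
t=5: π = [0.1302, 0.1501, 0.1668, 0.1752, 0.2255, 0.1522], E[r] = -0.1263, γ^t·E[r] = -0.074555, running G = -1.266695
t=6: π = [0.1302, 0.1500, 0.1667, 0.1752, 0.2256, 0.1523], E[r] = -0.1264, γ^t·E[r] = -0.067157, running G = -1.333851
t=7: π = [0.1302, 0.1500, 0.1667, 0.1751, 0.2256, 0.1523], E[r] = -0.1264, γ^t·E[r] = -0.060454, running G = -1.394306

G = -1.3943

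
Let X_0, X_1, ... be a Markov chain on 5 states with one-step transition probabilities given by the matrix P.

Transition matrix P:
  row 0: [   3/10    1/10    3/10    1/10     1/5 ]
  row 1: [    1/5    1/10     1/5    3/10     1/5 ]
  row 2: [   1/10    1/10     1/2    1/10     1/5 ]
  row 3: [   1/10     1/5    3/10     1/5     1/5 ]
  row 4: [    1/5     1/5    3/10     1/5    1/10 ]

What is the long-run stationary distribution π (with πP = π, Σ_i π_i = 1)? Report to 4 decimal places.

π = [0.1645, 0.1343, 0.3582, 0.1612, 0.1818]

Balance equations π_j = Σ_i π_i·P[i][j]:
  π_0 = 3/10·π_0 + 1/5·π_1 + 1/10·π_2 + 1/10·π_3 + 1/5·π_4
  π_1 = 1/10·π_0 + 1/10·π_1 + 1/10·π_2 + 1/5·π_3 + 1/5·π_4
  π_2 = 3/10·π_0 + 1/5·π_1 + 1/2·π_2 + 3/10·π_3 + 3/10·π_4
  π_3 = 1/10·π_0 + 3/10·π_1 + 1/10·π_2 + 1/5·π_3 + 1/5·π_4
  normalize: π_0 + π_1 + π_2 + π_3 + π_4 = 1
Solving the linear system gives exactly π = [637/3872, 65/484, 1387/3872, 39/242, 2/11].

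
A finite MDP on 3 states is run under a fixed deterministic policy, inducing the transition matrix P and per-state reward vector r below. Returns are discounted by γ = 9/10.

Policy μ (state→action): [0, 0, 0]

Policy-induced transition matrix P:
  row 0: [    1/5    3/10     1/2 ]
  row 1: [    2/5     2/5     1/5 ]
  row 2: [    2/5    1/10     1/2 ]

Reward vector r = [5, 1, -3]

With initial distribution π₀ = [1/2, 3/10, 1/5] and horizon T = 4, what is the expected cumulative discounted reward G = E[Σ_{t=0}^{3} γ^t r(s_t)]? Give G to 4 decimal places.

G = 3.7327

t=0: π = [0.5000, 0.3000, 0.2000], E[r] = 2.2000, γ^t·E[r] = 2.200000, running G = 2.200000
t=1: π = [0.3000, 0.2900, 0.4100], E[r] = 0.5600, γ^t·E[r] = 0.504000, running G = 2.704000
t=2: π = [0.3400, 0.2470, 0.4130], E[r] = 0.7080, γ^t·E[r] = 0.573480, running G = 3.277480
t=3: π = [0.3320, 0.2421, 0.4259], E[r] = 0.6244, γ^t·E[r] = 0.455188, running G = 3.732668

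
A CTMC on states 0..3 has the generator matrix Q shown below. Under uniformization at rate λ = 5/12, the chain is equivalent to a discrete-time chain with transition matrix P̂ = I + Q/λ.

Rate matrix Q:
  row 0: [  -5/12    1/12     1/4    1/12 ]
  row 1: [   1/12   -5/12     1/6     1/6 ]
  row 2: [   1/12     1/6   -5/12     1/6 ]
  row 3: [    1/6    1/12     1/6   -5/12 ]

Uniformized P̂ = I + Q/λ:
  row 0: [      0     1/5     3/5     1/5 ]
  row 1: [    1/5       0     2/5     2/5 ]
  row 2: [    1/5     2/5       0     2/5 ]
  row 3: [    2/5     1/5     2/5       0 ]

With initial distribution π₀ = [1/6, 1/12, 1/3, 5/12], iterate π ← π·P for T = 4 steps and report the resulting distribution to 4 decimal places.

π = [0.2076, 0.2164, 0.3208, 0.2552]

t=0: π = [0.1667, 0.0833, 0.3333, 0.4167]
t=1: π = [0.2500, 0.2500, 0.3000, 0.2000]
t=2: π = [0.1900, 0.2100, 0.3300, 0.2700]
t=3: π = [0.2160, 0.2240, 0.3060, 0.2540]
t=4: π = [0.2076, 0.2164, 0.3208, 0.2552]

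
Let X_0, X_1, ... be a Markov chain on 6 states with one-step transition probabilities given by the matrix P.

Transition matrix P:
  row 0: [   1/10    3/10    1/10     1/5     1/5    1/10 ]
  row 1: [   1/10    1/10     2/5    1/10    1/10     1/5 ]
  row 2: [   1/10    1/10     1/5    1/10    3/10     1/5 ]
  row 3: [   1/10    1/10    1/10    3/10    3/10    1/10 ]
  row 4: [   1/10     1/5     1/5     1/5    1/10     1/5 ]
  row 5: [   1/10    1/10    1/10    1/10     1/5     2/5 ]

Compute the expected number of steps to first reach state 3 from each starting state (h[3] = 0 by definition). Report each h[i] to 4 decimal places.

h = [7.0112, 7.8270, 7.7008, 0.0000, 7.0696, 7.7797]

First-step conditioning: h[3] = 0; for i ≠ 3, h[i] = 1 + Σ_k P[i][k]·h[k].
  h[0] = 1 + 1/10·h[0] + 3/10·h[1] + 1/10·h[2] + 1/5·h[4] + 1/10·h[5]
  h[1] = 1 + 1/10·h[0] + 1/10·h[1] + 2/5·h[2] + 1/10·h[4] + 1/5·h[5]
  h[2] = 1 + 1/10·h[0] + 1/10·h[1] + 1/5·h[2] + 3/10·h[4] + 1/5·h[5]
  h[4] = 1 + 1/10·h[0] + 1/5·h[1] + 1/5·h[2] + 1/10·h[4] + 1/5·h[5]
  h[5] = 1 + 1/10·h[0] + 1/10·h[1] + 1/10·h[2] + 1/5·h[4] + 2/5·h[5]
Solving the 5×5 linear system over states ≠ 3 gives exactly h = [44430/6337, 49600/6337, 48800/6337, 0, 44800/6337, 49300/6337] (h[3] = 0 is the target).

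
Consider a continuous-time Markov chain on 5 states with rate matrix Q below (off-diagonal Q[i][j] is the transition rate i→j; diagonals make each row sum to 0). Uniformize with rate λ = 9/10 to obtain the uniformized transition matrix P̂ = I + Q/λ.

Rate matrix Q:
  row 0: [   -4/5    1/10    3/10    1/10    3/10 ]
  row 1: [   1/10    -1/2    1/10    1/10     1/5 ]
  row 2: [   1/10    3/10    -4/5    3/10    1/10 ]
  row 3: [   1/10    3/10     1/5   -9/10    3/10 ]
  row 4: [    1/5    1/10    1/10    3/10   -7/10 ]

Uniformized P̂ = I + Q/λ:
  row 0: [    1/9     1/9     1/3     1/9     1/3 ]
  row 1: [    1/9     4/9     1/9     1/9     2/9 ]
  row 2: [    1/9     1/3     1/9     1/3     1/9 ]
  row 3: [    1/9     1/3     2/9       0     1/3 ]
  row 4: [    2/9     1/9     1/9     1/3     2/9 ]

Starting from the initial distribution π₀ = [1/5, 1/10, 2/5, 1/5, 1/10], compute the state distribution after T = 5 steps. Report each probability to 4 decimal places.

π = [0.1377, 0.2807, 0.1617, 0.1803, 0.2396]

t=0: π = [0.2000, 0.1000, 0.4000, 0.2000, 0.1000]
t=1: π = [0.1222, 0.2778, 0.1778, 0.2000, 0.2222]
t=2: π = [0.1358, 0.2877, 0.1605, 0.1778, 0.2383]
t=3: π = [0.1376, 0.2822, 0.1610, 0.1800, 0.2392]
t=4: π = [0.1377, 0.2809, 0.1617, 0.1801, 0.2396]
t=5: π = [0.1377, 0.2807, 0.1617, 0.1803, 0.2396]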